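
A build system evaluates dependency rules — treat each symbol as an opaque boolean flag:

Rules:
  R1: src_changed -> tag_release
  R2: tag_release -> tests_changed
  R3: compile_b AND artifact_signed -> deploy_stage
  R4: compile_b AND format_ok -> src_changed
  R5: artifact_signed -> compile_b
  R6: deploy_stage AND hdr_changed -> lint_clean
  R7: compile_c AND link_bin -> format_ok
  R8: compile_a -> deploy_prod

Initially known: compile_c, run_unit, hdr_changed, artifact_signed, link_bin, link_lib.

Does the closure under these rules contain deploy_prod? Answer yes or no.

Round 1: R5 [artifact_signed -> compile_b]; R7 [compile_c AND link_bin -> format_ok]. Adds compile_b, format_ok.
Round 2: R3 [compile_b AND artifact_signed -> deploy_stage]; R4 [compile_b AND format_ok -> src_changed]. Adds deploy_stage, src_changed.
Round 3: R1 [src_changed -> tag_release]; R6 [deploy_stage AND hdr_changed -> lint_clean]. Adds tag_release, lint_clean.
Round 4: R2 [tag_release -> tests_changed]. Adds tests_changed.
Fixed point reached. deploy_prod is concluded only by R8; R8 needs compile_a (never derived).

no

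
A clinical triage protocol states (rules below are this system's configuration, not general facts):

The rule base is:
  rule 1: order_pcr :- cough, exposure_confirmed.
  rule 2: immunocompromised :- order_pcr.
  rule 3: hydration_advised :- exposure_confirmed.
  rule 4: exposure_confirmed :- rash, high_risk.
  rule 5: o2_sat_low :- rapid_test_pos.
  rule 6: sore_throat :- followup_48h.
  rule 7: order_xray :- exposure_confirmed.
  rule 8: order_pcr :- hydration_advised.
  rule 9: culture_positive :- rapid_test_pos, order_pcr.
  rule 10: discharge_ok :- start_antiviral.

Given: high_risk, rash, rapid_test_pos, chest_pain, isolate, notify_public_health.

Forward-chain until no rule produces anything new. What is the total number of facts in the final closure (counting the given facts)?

13

Round 1 — rule 4, rule 5, derive exposure_confirmed, o2_sat_low.
Round 2 — rule 3, rule 7, derive hydration_advised, order_xray.
Round 3 — rule 8, derive order_pcr.
Round 4 — rule 2, rule 9, derive immunocompromised, culture_positive.
Closure: {chest_pain, culture_positive, exposure_confirmed, high_risk, hydration_advised, immunocompromised, isolate, notify_public_health, o2_sat_low, order_pcr, order_xray, rapid_test_pos, rash} — 13 facts.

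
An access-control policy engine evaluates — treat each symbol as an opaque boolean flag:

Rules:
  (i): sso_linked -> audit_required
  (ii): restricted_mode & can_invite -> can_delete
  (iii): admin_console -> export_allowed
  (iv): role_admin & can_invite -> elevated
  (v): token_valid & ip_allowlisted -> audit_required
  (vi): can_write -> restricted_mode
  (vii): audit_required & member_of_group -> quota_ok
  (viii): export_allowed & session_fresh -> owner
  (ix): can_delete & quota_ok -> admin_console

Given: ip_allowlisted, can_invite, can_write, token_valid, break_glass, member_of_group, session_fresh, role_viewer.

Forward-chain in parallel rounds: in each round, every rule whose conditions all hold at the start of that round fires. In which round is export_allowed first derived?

4

Round 1 fires (v), (vi), giving audit_required, restricted_mode.
Round 2 fires (ii), (vii), giving can_delete, quota_ok.
Round 3 fires (ix), giving admin_console.
Round 4 fires (iii), giving export_allowed.
export_allowed first appears in round 4.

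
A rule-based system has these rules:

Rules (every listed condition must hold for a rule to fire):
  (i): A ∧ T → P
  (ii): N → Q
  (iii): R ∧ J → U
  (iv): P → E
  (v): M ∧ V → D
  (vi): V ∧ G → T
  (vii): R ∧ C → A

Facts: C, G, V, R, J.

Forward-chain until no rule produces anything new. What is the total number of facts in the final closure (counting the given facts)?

Round 1 fires (iii), (vi), (vii), giving U, T, A.
Round 2 fires (i), giving P.
Round 3 fires (iv), giving E.
Closure: {A, C, E, G, J, P, R, T, U, V} — 10 facts.

10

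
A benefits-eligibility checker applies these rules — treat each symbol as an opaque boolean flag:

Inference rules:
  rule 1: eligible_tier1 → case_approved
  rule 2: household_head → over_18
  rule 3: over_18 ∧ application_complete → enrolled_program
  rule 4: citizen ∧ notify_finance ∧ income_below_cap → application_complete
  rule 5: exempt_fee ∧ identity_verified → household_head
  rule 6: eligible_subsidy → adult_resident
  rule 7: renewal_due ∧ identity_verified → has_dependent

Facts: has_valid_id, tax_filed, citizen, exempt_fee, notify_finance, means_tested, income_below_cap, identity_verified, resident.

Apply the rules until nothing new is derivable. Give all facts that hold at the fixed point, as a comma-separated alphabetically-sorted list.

application_complete, citizen, enrolled_program, exempt_fee, has_valid_id, household_head, identity_verified, income_below_cap, means_tested, notify_finance, over_18, resident, tax_filed

Round 1: rule 4 [citizen ∧ notify_finance ∧ income_below_cap → application_complete]; rule 5 [exempt_fee ∧ identity_verified → household_head]. Adds application_complete, household_head.
Round 2: rule 2 [household_head → over_18]. Adds over_18.
Round 3: rule 3 [over_18 ∧ application_complete → enrolled_program]. Adds enrolled_program.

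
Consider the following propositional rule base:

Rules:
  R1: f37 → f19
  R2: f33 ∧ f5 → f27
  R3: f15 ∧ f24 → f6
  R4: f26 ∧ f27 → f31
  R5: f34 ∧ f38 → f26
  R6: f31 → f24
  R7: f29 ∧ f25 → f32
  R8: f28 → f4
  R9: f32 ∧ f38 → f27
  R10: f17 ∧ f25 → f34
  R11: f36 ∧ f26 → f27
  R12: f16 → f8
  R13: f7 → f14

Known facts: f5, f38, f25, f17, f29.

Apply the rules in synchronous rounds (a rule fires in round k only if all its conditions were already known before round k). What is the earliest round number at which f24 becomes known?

4

[1] R7 [f29 ∧ f25 → f32]; R10 [f17 ∧ f25 → f34]. ⇒ new: f32, f34.
[2] R5 [f34 ∧ f38 → f26]; R9 [f32 ∧ f38 → f27]. ⇒ new: f26, f27.
[3] R4 [f26 ∧ f27 → f31]. ⇒ new: f31.
[4] R6 [f31 → f24]. ⇒ new: f24.
f24 first appears in round 4.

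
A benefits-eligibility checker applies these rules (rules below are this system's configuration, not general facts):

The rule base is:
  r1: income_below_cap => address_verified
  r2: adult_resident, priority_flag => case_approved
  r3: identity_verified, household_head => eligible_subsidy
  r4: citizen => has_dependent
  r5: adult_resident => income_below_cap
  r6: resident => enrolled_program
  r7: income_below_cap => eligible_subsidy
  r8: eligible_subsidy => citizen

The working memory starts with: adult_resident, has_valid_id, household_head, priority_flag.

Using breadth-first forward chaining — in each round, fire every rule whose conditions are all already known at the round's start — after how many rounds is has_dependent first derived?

4

[1] r2 [adult_resident, priority_flag => case_approved]; r5 [adult_resident => income_below_cap]. ⇒ new: case_approved, income_below_cap.
[2] r1 [income_below_cap => address_verified]; r7 [income_below_cap => eligible_subsidy]. ⇒ new: address_verified, eligible_subsidy.
[3] r8 [eligible_subsidy => citizen]. ⇒ new: citizen.
[4] r4 [citizen => has_dependent]. ⇒ new: has_dependent.
has_dependent first appears in round 4.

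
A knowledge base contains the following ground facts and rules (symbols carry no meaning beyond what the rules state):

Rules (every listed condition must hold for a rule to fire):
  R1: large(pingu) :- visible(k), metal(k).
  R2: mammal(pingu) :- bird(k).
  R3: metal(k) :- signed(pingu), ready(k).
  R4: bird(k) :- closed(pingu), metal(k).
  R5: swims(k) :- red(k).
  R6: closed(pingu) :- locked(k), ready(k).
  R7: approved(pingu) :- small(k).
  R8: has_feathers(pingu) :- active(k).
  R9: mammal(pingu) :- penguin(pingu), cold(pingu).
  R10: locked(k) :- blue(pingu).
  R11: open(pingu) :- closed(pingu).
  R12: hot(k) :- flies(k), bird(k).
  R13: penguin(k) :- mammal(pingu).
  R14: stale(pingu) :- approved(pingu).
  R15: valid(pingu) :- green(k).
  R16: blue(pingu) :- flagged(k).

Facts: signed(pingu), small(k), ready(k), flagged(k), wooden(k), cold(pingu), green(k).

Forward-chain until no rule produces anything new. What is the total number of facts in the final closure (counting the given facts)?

Round 1 fires R3, R7, R15, R16, giving metal(k), approved(pingu), valid(pingu), blue(pingu).
Round 2 fires R10, R14, giving locked(k), stale(pingu).
Round 3 fires R6, giving closed(pingu).
Round 4 fires R4, R11, giving bird(k), open(pingu).
Round 5 fires R2, giving mammal(pingu).
Round 6 fires R13, giving penguin(k).
Closure: {approved(pingu), bird(k), blue(pingu), closed(pingu), cold(pingu), flagged(k), green(k), locked(k), mammal(pingu), metal(k), open(pingu), penguin(k), ready(k), signed(pingu), small(k), stale(pingu), valid(pingu), wooden(k)} — 18 facts.

18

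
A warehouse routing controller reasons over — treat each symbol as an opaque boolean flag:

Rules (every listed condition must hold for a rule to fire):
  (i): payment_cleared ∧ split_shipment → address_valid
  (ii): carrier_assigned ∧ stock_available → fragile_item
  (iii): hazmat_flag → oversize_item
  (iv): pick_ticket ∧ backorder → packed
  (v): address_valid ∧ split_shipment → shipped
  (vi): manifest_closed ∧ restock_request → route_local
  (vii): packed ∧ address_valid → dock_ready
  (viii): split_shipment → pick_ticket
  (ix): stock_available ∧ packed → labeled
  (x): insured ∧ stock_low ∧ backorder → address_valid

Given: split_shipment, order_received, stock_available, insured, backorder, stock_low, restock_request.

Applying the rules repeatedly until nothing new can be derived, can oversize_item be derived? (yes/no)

Round 1 — (viii), (x), derive pick_ticket, address_valid.
Round 2 — (iv), (v), derive packed, shipped.
Round 3 — (vii), (ix), derive dock_ready, labeled.
Fixed point reached. oversize_item is concluded only by (iii); (iii) needs hazmat_flag (never derived).

no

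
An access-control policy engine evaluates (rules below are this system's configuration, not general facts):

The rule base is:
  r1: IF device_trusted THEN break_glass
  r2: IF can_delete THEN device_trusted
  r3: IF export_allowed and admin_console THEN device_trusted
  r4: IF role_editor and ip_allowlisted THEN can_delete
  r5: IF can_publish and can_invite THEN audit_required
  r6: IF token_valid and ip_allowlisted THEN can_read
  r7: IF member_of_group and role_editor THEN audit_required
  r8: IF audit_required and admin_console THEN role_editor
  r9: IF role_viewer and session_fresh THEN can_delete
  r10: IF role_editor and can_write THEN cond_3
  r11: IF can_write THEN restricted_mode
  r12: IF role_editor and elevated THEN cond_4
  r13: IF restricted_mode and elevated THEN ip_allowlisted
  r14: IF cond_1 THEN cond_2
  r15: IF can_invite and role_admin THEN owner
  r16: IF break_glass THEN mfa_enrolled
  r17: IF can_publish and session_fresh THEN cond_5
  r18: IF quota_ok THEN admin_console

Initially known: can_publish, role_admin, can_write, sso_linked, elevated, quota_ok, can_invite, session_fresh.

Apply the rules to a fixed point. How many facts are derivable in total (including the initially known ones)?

21

Round 1 — r5, r11, r15, r17, r18, derive audit_required, restricted_mode, owner, cond_5, admin_console.
Round 2 — r8, r13, derive role_editor, ip_allowlisted.
Round 3 — r4, r10, r12, derive can_delete, cond_3, cond_4.
Round 4 — r2, derive device_trusted.
Round 5 — r1, derive break_glass.
Round 6 — r16, derive mfa_enrolled.
Closure: {admin_console, audit_required, break_glass, can_delete, can_invite, can_publish, can_write, cond_3, cond_4, cond_5, device_trusted, elevated, ip_allowlisted, mfa_enrolled, owner, quota_ok, restricted_mode, role_admin, role_editor, session_fresh, sso_linked} — 21 facts.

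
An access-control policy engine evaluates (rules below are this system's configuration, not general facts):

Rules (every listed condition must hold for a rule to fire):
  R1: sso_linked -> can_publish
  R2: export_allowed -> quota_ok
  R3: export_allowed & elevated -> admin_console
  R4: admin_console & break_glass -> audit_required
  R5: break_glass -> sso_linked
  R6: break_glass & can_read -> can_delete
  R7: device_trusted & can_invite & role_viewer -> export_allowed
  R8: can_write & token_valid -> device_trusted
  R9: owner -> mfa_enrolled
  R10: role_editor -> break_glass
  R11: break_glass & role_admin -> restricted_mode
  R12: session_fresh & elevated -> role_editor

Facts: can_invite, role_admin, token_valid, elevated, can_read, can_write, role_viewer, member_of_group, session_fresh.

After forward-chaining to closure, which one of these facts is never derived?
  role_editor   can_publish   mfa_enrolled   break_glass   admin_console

mfa_enrolled

Round 1: R8 [can_write & token_valid -> device_trusted]; R12 [session_fresh & elevated -> role_editor]. Adds device_trusted, role_editor.
Round 2: R7 [device_trusted & can_invite & role_viewer -> export_allowed]; R10 [role_editor -> break_glass]. Adds export_allowed, break_glass.
Round 3: R2 [export_allowed -> quota_ok]; R3 [export_allowed & elevated -> admin_console]; R5 [break_glass -> sso_linked]; R6 [break_glass & can_read -> can_delete]; R11 [break_glass & role_admin -> restricted_mode]. Adds quota_ok, admin_console, sso_linked, can_delete, restricted_mode.
Round 4: R1 [sso_linked -> can_publish]; R4 [admin_console & break_glass -> audit_required]. Adds can_publish, audit_required.
Derived: break_glass (round 2), can_publish (round 4), admin_console (round 3), role_editor (round 1). mfa_enrolled never appears in any round.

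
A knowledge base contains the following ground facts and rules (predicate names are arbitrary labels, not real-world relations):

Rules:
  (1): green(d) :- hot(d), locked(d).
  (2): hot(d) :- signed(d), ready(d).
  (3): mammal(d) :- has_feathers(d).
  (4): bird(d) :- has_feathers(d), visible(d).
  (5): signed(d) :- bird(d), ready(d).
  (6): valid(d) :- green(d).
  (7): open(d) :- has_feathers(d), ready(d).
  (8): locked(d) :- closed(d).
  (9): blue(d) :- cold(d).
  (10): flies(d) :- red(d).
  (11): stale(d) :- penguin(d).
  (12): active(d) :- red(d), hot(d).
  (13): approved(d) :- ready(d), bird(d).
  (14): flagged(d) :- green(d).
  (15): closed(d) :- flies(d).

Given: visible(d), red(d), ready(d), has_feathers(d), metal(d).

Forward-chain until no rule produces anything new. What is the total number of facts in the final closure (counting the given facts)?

Round 1: (3) [mammal(d) :- has_feathers(d).]; (4) [bird(d) :- has_feathers(d), visible(d).]; (7) [open(d) :- has_feathers(d), ready(d).]; (10) [flies(d) :- red(d).]. Adds mammal(d), bird(d), open(d), flies(d).
Round 2: (5) [signed(d) :- bird(d), ready(d).]; (13) [approved(d) :- ready(d), bird(d).]; (15) [closed(d) :- flies(d).]. Adds signed(d), approved(d), closed(d).
Round 3: (2) [hot(d) :- signed(d), ready(d).]; (8) [locked(d) :- closed(d).]. Adds hot(d), locked(d).
Round 4: (1) [green(d) :- hot(d), locked(d).]; (12) [active(d) :- red(d), hot(d).]. Adds green(d), active(d).
Round 5: (6) [valid(d) :- green(d).]; (14) [flagged(d) :- green(d).]. Adds valid(d), flagged(d).
Closure: {active(d), approved(d), bird(d), closed(d), flagged(d), flies(d), green(d), has_feathers(d), hot(d), locked(d), mammal(d), metal(d), open(d), ready(d), red(d), signed(d), valid(d), visible(d)} — 18 facts.

18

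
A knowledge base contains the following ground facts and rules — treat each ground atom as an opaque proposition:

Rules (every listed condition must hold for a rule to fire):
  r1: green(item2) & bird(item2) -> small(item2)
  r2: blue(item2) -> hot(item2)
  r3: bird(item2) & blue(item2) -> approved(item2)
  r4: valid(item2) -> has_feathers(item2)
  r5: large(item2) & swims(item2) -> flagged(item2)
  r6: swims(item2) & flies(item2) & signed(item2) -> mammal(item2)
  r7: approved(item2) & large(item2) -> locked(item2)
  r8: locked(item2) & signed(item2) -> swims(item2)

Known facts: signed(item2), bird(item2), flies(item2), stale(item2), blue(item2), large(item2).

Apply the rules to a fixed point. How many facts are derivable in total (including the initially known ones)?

12

Round 1 — r2, r3, derive hot(item2), approved(item2).
Round 2 — r7, derive locked(item2).
Round 3 — r8, derive swims(item2).
Round 4 — r5, r6, derive flagged(item2), mammal(item2).
Closure: {approved(item2), bird(item2), blue(item2), flagged(item2), flies(item2), hot(item2), large(item2), locked(item2), mammal(item2), signed(item2), stale(item2), swims(item2)} — 12 facts.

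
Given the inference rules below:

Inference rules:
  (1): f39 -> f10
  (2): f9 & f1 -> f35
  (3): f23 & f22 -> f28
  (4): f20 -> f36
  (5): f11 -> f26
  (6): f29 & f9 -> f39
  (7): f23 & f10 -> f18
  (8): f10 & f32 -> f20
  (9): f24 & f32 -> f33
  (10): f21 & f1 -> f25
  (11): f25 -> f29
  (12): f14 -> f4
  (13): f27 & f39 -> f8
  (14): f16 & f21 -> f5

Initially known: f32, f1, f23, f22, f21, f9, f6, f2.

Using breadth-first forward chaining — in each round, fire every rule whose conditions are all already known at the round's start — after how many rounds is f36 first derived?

6

Round 1: (2) [f9 & f1 -> f35]; (3) [f23 & f22 -> f28]; (10) [f21 & f1 -> f25]. New: f35, f28, f25.
Round 2: (11) [f25 -> f29]. New: f29.
Round 3: (6) [f29 & f9 -> f39]. New: f39.
Round 4: (1) [f39 -> f10]. New: f10.
Round 5: (7) [f23 & f10 -> f18]; (8) [f10 & f32 -> f20]. New: f18, f20.
Round 6: (4) [f20 -> f36]. New: f36.
f36 first appears in round 6.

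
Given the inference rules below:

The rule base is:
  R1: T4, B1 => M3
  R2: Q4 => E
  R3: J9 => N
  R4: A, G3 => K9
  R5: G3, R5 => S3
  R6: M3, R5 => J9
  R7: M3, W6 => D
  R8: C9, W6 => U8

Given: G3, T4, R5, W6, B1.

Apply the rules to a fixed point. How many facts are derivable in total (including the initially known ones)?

Round 1 — R1, R5, derive M3, S3.
Round 2 — R6, R7, derive J9, D.
Round 3 — R3, derive N.
Closure: {B1, D, G3, J9, M3, N, R5, S3, T4, W6} — 10 facts.

10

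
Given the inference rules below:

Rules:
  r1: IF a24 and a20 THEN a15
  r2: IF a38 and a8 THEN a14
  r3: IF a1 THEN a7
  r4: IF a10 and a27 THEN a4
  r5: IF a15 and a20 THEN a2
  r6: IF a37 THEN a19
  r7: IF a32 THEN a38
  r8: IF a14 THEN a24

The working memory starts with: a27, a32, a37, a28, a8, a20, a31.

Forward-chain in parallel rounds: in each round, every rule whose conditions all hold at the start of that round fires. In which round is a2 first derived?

Round 1: r6 [IF a37 THEN a19]; r7 [IF a32 THEN a38]. New: a19, a38.
Round 2: r2 [IF a38 and a8 THEN a14]. New: a14.
Round 3: r8 [IF a14 THEN a24]. New: a24.
Round 4: r1 [IF a24 and a20 THEN a15]. New: a15.
Round 5: r5 [IF a15 and a20 THEN a2]. New: a2.
a2 first appears in round 5.

5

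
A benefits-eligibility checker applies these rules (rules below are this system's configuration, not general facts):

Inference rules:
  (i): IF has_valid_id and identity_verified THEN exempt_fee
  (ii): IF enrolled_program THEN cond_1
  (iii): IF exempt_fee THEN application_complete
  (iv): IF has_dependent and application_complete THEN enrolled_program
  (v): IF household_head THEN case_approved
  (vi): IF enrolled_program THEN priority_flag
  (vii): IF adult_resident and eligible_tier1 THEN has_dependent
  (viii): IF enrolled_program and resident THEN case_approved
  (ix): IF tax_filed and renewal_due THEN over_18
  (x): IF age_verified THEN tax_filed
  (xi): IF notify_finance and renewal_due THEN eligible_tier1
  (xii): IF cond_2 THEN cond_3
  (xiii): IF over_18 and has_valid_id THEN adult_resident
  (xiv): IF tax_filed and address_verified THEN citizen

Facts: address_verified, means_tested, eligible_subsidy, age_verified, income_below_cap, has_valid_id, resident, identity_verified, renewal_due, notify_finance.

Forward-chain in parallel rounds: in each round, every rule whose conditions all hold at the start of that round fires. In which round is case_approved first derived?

6

Round 1 — (i), (x), (xi), derive exempt_fee, tax_filed, eligible_tier1.
Round 2 — (iii), (ix), (xiv), derive application_complete, over_18, citizen.
Round 3 — (xiii), derive adult_resident.
Round 4 — (vii), derive has_dependent.
Round 5 — (iv), derive enrolled_program.
Round 6 — (ii), (vi), (viii), derive cond_1, priority_flag, case_approved.
case_approved first appears in round 6.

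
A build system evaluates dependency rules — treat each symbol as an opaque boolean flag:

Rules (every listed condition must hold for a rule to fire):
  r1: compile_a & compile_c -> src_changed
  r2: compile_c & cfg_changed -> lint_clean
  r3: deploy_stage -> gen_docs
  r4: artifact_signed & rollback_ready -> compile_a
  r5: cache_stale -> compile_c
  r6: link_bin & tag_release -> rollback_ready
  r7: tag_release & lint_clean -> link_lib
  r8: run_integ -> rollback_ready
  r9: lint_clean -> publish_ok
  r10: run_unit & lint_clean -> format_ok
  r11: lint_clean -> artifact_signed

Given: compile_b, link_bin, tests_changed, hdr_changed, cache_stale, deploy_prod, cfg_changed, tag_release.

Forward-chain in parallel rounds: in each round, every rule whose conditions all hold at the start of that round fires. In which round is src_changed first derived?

5

Round 1: r5 [cache_stale -> compile_c]; r6 [link_bin & tag_release -> rollback_ready]. Adds compile_c, rollback_ready.
Round 2: r2 [compile_c & cfg_changed -> lint_clean]. Adds lint_clean.
Round 3: r7 [tag_release & lint_clean -> link_lib]; r9 [lint_clean -> publish_ok]; r11 [lint_clean -> artifact_signed]. Adds link_lib, publish_ok, artifact_signed.
Round 4: r4 [artifact_signed & rollback_ready -> compile_a]. Adds compile_a.
Round 5: r1 [compile_a & compile_c -> src_changed]. Adds src_changed.
src_changed first appears in round 5.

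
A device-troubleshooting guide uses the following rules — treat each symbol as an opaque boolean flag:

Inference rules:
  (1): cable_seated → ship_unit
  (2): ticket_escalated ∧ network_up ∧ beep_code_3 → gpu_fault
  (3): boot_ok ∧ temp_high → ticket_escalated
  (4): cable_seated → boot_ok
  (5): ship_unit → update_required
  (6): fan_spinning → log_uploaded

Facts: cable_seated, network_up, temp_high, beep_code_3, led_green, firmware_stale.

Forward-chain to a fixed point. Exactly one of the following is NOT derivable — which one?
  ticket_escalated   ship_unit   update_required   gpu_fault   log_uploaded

log_uploaded

Round 1 fires (1), (4), giving ship_unit, boot_ok.
Round 2 fires (3), (5), giving ticket_escalated, update_required.
Round 3 fires (2), giving gpu_fault.
Derived: gpu_fault (round 3), ticket_escalated (round 2), update_required (round 2), ship_unit (round 1). log_uploaded never appears in any round.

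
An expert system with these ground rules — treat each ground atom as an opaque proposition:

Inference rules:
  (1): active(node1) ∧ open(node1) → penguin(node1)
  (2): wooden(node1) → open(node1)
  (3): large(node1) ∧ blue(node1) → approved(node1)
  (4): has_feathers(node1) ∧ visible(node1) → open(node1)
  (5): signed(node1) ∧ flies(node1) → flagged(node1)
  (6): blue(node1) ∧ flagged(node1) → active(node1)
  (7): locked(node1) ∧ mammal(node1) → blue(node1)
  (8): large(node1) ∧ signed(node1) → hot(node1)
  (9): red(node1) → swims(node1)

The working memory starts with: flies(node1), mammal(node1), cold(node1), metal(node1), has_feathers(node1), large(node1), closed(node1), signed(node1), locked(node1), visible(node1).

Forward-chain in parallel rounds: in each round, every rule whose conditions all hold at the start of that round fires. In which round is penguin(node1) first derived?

3

[1] (4) [has_feathers(node1) ∧ visible(node1) → open(node1)]; (5) [signed(node1) ∧ flies(node1) → flagged(node1)]; (7) [locked(node1) ∧ mammal(node1) → blue(node1)]; (8) [large(node1) ∧ signed(node1) → hot(node1)]. ⇒ new: open(node1), flagged(node1), blue(node1), hot(node1).
[2] (3) [large(node1) ∧ blue(node1) → approved(node1)]; (6) [blue(node1) ∧ flagged(node1) → active(node1)]. ⇒ new: approved(node1), active(node1).
[3] (1) [active(node1) ∧ open(node1) → penguin(node1)]. ⇒ new: penguin(node1).
penguin(node1) first appears in round 3.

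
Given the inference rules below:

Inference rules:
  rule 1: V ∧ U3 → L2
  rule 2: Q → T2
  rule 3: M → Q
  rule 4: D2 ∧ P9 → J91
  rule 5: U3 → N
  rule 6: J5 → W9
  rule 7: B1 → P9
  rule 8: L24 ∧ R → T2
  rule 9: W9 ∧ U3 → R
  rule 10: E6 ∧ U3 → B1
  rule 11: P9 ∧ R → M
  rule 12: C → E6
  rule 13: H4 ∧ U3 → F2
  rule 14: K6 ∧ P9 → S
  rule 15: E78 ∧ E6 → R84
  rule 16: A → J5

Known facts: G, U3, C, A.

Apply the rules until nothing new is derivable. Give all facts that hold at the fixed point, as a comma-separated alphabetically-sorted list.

A, B1, C, E6, G, J5, M, N, P9, Q, R, T2, U3, W9

Round 1 fires rule 5, rule 12, rule 16, giving N, E6, J5.
Round 2 fires rule 6, rule 10, giving W9, B1.
Round 3 fires rule 7, rule 9, giving P9, R.
Round 4 fires rule 11, giving M.
Round 5 fires rule 3, giving Q.
Round 6 fires rule 2, giving T2.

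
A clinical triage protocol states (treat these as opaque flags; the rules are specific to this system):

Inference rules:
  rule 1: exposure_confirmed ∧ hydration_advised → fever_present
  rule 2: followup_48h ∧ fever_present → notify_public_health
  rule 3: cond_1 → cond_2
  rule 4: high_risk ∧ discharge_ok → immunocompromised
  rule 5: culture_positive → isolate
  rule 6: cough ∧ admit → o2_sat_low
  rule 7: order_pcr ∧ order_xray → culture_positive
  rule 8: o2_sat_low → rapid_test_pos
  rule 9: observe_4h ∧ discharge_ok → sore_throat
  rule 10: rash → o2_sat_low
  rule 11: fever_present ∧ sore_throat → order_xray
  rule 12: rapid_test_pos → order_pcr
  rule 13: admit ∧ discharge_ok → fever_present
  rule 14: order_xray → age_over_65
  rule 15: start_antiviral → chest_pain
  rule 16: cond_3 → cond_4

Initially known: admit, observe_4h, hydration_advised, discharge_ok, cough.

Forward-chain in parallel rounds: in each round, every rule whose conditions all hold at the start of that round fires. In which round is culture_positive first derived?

4

Round 1 fires rule 6, rule 9, rule 13, giving o2_sat_low, sore_throat, fever_present.
Round 2 fires rule 8, rule 11, giving rapid_test_pos, order_xray.
Round 3 fires rule 12, rule 14, giving order_pcr, age_over_65.
Round 4 fires rule 7, giving culture_positive.
culture_positive first appears in round 4.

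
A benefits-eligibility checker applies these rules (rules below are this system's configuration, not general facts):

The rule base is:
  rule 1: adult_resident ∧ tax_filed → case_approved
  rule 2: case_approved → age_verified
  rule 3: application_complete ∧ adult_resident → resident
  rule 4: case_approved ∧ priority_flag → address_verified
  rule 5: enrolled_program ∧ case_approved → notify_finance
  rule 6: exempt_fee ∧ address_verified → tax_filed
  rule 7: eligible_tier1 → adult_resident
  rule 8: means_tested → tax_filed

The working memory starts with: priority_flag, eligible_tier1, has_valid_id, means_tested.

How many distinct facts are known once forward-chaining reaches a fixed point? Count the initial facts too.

9

[1] rule 7 [eligible_tier1 → adult_resident]; rule 8 [means_tested → tax_filed]. ⇒ new: adult_resident, tax_filed.
[2] rule 1 [adult_resident ∧ tax_filed → case_approved]. ⇒ new: case_approved.
[3] rule 2 [case_approved → age_verified]; rule 4 [case_approved ∧ priority_flag → address_verified]. ⇒ new: age_verified, address_verified.
Closure: {address_verified, adult_resident, age_verified, case_approved, eligible_tier1, has_valid_id, means_tested, priority_flag, tax_filed} — 9 facts.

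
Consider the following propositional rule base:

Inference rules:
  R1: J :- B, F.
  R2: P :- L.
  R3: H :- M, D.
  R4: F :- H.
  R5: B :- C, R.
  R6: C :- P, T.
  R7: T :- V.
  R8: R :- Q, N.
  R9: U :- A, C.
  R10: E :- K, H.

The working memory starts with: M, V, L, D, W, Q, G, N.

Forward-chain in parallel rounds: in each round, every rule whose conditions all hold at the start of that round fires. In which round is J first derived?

4

Round 1: R2 [P :- L.]; R3 [H :- M, D.]; R7 [T :- V.]; R8 [R :- Q, N.]. Adds P, H, T, R.
Round 2: R4 [F :- H.]; R6 [C :- P, T.]. Adds F, C.
Round 3: R5 [B :- C, R.]. Adds B.
Round 4: R1 [J :- B, F.]. Adds J.
J first appears in round 4.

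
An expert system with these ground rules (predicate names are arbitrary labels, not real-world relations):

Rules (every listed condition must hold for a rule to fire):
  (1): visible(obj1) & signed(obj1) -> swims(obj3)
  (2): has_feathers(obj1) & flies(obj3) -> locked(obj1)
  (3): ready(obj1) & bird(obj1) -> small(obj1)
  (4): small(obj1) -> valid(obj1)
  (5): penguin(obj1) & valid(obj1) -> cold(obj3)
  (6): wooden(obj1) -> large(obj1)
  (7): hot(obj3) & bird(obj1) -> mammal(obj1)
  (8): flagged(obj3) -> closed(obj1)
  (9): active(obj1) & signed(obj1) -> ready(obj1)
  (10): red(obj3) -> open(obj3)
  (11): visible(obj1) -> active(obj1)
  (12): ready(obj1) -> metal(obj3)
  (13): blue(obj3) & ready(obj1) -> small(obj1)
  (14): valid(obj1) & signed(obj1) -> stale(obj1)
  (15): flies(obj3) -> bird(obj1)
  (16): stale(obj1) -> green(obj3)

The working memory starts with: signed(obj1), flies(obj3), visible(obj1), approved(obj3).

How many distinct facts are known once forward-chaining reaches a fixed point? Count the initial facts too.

13

Round 1 fires (1), (11), (15), giving swims(obj3), active(obj1), bird(obj1).
Round 2 fires (9), giving ready(obj1).
Round 3 fires (3), (12), giving small(obj1), metal(obj3).
Round 4 fires (4), giving valid(obj1).
Round 5 fires (14), giving stale(obj1).
Round 6 fires (16), giving green(obj3).
Closure: {active(obj1), approved(obj3), bird(obj1), flies(obj3), green(obj3), metal(obj3), ready(obj1), signed(obj1), small(obj1), stale(obj1), swims(obj3), valid(obj1), visible(obj1)} — 13 facts.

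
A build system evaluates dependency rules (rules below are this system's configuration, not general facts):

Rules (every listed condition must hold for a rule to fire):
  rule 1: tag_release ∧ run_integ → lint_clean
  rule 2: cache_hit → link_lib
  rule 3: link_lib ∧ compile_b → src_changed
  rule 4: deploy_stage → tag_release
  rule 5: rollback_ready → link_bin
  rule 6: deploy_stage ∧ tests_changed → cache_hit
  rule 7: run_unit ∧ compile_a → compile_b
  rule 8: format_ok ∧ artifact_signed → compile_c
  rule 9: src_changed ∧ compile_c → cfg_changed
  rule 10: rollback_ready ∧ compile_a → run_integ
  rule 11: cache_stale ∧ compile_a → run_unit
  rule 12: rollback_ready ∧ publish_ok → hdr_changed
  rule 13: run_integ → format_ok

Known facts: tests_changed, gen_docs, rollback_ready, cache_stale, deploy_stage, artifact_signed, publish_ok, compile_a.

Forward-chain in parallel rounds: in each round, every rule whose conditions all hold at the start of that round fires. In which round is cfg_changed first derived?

4

Round 1: rule 4 [deploy_stage → tag_release]; rule 5 [rollback_ready → link_bin]; rule 6 [deploy_stage ∧ tests_changed → cache_hit]; rule 10 [rollback_ready ∧ compile_a → run_integ]; rule 11 [cache_stale ∧ compile_a → run_unit]; rule 12 [rollback_ready ∧ publish_ok → hdr_changed]. New: tag_release, link_bin, cache_hit, run_integ, run_unit, hdr_changed.
Round 2: rule 1 [tag_release ∧ run_integ → lint_clean]; rule 2 [cache_hit → link_lib]; rule 7 [run_unit ∧ compile_a → compile_b]; rule 13 [run_integ → format_ok]. New: lint_clean, link_lib, compile_b, format_ok.
Round 3: rule 3 [link_lib ∧ compile_b → src_changed]; rule 8 [format_ok ∧ artifact_signed → compile_c]. New: src_changed, compile_c.
Round 4: rule 9 [src_changed ∧ compile_c → cfg_changed]. New: cfg_changed.
cfg_changed first appears in round 4.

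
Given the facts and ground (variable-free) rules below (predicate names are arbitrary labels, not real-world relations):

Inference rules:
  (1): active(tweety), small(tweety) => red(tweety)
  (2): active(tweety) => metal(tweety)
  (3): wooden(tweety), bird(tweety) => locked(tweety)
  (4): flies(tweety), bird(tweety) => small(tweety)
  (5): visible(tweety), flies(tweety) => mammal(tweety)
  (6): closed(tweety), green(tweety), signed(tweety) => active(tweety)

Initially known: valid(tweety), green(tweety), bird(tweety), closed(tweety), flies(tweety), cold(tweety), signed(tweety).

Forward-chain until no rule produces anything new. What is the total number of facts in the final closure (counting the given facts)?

11

Round 1: (4) [flies(tweety), bird(tweety) => small(tweety)]; (6) [closed(tweety), green(tweety), signed(tweety) => active(tweety)]. Adds small(tweety), active(tweety).
Round 2: (1) [active(tweety), small(tweety) => red(tweety)]; (2) [active(tweety) => metal(tweety)]. Adds red(tweety), metal(tweety).
Closure: {active(tweety), bird(tweety), closed(tweety), cold(tweety), flies(tweety), green(tweety), metal(tweety), red(tweety), signed(tweety), small(tweety), valid(tweety)} — 11 facts.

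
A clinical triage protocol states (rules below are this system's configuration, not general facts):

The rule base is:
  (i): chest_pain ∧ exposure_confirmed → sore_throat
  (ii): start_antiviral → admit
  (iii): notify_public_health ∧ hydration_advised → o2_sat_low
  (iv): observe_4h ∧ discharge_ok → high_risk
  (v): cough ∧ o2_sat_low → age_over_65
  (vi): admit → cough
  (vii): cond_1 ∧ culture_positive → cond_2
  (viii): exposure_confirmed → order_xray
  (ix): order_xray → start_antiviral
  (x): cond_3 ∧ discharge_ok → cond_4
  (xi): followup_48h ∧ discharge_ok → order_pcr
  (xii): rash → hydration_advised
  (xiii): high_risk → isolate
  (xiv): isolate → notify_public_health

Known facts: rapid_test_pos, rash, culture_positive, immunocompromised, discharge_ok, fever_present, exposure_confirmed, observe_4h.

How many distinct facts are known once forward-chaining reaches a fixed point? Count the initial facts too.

Round 1: (iv) [observe_4h ∧ discharge_ok → high_risk]; (viii) [exposure_confirmed → order_xray]; (xii) [rash → hydration_advised]. Adds high_risk, order_xray, hydration_advised.
Round 2: (ix) [order_xray → start_antiviral]; (xiii) [high_risk → isolate]. Adds start_antiviral, isolate.
Round 3: (ii) [start_antiviral → admit]; (xiv) [isolate → notify_public_health]. Adds admit, notify_public_health.
Round 4: (iii) [notify_public_health ∧ hydration_advised → o2_sat_low]; (vi) [admit → cough]. Adds o2_sat_low, cough.
Round 5: (v) [cough ∧ o2_sat_low → age_over_65]. Adds age_over_65.
Closure: {admit, age_over_65, cough, culture_positive, discharge_ok, exposure_confirmed, fever_present, high_risk, hydration_advised, immunocompromised, isolate, notify_public_health, o2_sat_low, observe_4h, order_xray, rapid_test_pos, rash, start_antiviral} — 18 facts.

18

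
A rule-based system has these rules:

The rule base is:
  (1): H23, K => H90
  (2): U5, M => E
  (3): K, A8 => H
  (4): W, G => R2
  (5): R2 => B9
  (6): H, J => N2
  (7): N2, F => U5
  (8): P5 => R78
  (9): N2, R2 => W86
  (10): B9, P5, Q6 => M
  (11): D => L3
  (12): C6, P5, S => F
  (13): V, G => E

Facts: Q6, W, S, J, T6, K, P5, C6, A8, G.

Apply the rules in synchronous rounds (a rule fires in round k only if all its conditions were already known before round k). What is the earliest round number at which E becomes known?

Round 1: (3) [K, A8 => H]; (4) [W, G => R2]; (8) [P5 => R78]; (12) [C6, P5, S => F]. New: H, R2, R78, F.
Round 2: (5) [R2 => B9]; (6) [H, J => N2]. New: B9, N2.
Round 3: (7) [N2, F => U5]; (9) [N2, R2 => W86]; (10) [B9, P5, Q6 => M]. New: U5, W86, M.
Round 4: (2) [U5, M => E]. New: E.
E first appears in round 4.

4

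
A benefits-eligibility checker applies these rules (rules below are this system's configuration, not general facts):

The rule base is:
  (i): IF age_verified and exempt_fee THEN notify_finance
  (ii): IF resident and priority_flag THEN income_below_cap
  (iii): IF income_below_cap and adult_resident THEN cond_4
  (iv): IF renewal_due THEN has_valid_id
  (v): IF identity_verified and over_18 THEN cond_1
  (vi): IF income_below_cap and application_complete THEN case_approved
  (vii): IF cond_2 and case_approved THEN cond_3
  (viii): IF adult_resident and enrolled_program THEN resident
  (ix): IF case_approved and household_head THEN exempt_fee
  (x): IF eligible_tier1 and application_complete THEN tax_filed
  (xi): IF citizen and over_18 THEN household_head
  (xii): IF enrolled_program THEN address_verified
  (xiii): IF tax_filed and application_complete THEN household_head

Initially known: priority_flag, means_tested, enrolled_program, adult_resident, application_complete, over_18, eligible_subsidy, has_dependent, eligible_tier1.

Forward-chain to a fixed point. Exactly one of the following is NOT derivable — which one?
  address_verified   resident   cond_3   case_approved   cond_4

cond_3

Round 1 fires (viii), (x), (xii), giving resident, tax_filed, address_verified.
Round 2 fires (ii), (xiii), giving income_below_cap, household_head.
Round 3 fires (iii), (vi), giving cond_4, case_approved.
Round 4 fires (ix), giving exempt_fee.
Derived: resident (round 1), address_verified (round 1), case_approved (round 3), cond_4 (round 3). cond_3 never appears in any round.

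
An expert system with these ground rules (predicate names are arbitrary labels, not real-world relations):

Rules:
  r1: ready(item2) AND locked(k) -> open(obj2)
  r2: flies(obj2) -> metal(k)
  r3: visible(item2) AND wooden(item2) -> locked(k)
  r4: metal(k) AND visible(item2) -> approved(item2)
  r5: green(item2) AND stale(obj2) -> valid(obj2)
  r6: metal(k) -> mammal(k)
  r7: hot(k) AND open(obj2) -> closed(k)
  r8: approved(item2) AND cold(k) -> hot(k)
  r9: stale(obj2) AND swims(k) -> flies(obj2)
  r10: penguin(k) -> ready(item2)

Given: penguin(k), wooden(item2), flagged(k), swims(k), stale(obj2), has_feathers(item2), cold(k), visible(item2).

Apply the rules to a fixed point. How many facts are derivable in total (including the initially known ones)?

17

Round 1 — r3, r9, r10, derive locked(k), flies(obj2), ready(item2).
Round 2 — r1, r2, derive open(obj2), metal(k).
Round 3 — r4, r6, derive approved(item2), mammal(k).
Round 4 — r8, derive hot(k).
Round 5 — r7, derive closed(k).
Closure: {approved(item2), closed(k), cold(k), flagged(k), flies(obj2), has_feathers(item2), hot(k), locked(k), mammal(k), metal(k), open(obj2), penguin(k), ready(item2), stale(obj2), swims(k), visible(item2), wooden(item2)} — 17 facts.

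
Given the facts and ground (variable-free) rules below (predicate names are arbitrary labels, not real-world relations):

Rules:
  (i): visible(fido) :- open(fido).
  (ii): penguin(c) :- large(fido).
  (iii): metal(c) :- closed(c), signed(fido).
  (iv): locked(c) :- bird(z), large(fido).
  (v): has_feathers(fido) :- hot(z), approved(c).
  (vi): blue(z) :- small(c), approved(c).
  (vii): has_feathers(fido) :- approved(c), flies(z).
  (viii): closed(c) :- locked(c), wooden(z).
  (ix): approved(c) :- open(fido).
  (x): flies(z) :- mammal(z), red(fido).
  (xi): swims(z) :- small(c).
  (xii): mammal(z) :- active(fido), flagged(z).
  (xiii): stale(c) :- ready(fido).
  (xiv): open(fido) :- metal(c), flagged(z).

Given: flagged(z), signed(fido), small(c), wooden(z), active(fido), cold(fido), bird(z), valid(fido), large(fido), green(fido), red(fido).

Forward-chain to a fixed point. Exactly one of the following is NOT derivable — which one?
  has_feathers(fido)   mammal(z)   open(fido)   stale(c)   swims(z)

stale(c)

Round 1: (ii) [penguin(c) :- large(fido).]; (iv) [locked(c) :- bird(z), large(fido).]; (xi) [swims(z) :- small(c).]; (xii) [mammal(z) :- active(fido), flagged(z).]. New: penguin(c), locked(c), swims(z), mammal(z).
Round 2: (viii) [closed(c) :- locked(c), wooden(z).]; (x) [flies(z) :- mammal(z), red(fido).]. New: closed(c), flies(z).
Round 3: (iii) [metal(c) :- closed(c), signed(fido).]. New: metal(c).
Round 4: (xiv) [open(fido) :- metal(c), flagged(z).]. New: open(fido).
Round 5: (i) [visible(fido) :- open(fido).]; (ix) [approved(c) :- open(fido).]. New: visible(fido), approved(c).
Round 6: (vi) [blue(z) :- small(c), approved(c).]; (vii) [has_feathers(fido) :- approved(c), flies(z).]. New: blue(z), has_feathers(fido).
Derived: has_feathers(fido) (round 6), swims(z) (round 1), open(fido) (round 4), mammal(z) (round 1). stale(c) never appears in any round.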